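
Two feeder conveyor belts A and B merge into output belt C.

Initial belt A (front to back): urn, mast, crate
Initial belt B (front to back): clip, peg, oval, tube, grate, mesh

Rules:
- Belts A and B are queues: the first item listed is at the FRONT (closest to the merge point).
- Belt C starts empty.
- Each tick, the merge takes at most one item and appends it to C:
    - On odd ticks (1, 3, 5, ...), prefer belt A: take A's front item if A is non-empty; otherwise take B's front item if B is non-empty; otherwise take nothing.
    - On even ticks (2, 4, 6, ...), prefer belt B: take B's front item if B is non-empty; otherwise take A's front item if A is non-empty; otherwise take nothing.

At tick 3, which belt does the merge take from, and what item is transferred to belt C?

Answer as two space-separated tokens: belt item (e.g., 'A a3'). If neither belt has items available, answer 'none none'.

Answer: A mast

Derivation:
Tick 1: prefer A, take urn from A; A=[mast,crate] B=[clip,peg,oval,tube,grate,mesh] C=[urn]
Tick 2: prefer B, take clip from B; A=[mast,crate] B=[peg,oval,tube,grate,mesh] C=[urn,clip]
Tick 3: prefer A, take mast from A; A=[crate] B=[peg,oval,tube,grate,mesh] C=[urn,clip,mast]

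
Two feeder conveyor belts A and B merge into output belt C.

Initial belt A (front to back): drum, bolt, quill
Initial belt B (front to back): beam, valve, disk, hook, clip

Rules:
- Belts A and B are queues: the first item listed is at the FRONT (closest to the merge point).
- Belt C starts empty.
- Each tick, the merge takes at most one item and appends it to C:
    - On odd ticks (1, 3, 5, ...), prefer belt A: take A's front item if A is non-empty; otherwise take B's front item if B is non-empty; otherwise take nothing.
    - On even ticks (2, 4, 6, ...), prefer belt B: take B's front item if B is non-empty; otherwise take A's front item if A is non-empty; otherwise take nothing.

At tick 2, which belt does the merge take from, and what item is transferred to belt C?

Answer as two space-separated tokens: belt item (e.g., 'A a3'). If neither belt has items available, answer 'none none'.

Tick 1: prefer A, take drum from A; A=[bolt,quill] B=[beam,valve,disk,hook,clip] C=[drum]
Tick 2: prefer B, take beam from B; A=[bolt,quill] B=[valve,disk,hook,clip] C=[drum,beam]

Answer: B beam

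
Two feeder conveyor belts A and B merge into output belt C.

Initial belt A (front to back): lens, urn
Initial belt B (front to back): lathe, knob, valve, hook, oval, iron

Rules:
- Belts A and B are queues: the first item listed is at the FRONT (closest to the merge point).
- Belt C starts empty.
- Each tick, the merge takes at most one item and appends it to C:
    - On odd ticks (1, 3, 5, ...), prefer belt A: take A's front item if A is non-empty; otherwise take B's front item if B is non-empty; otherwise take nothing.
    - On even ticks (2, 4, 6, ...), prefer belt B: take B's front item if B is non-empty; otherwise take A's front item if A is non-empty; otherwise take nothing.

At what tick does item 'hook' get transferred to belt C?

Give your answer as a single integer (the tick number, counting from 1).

Tick 1: prefer A, take lens from A; A=[urn] B=[lathe,knob,valve,hook,oval,iron] C=[lens]
Tick 2: prefer B, take lathe from B; A=[urn] B=[knob,valve,hook,oval,iron] C=[lens,lathe]
Tick 3: prefer A, take urn from A; A=[-] B=[knob,valve,hook,oval,iron] C=[lens,lathe,urn]
Tick 4: prefer B, take knob from B; A=[-] B=[valve,hook,oval,iron] C=[lens,lathe,urn,knob]
Tick 5: prefer A, take valve from B; A=[-] B=[hook,oval,iron] C=[lens,lathe,urn,knob,valve]
Tick 6: prefer B, take hook from B; A=[-] B=[oval,iron] C=[lens,lathe,urn,knob,valve,hook]

Answer: 6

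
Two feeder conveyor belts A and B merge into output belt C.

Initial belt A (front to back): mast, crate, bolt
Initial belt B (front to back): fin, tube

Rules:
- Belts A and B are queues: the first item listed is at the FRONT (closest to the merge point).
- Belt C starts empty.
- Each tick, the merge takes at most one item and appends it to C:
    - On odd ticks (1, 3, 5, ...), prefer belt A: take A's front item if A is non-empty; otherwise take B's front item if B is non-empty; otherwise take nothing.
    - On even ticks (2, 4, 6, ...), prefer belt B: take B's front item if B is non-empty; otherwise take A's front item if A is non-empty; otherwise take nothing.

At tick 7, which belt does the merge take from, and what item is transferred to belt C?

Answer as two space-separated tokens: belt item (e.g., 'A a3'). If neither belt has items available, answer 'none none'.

Answer: none none

Derivation:
Tick 1: prefer A, take mast from A; A=[crate,bolt] B=[fin,tube] C=[mast]
Tick 2: prefer B, take fin from B; A=[crate,bolt] B=[tube] C=[mast,fin]
Tick 3: prefer A, take crate from A; A=[bolt] B=[tube] C=[mast,fin,crate]
Tick 4: prefer B, take tube from B; A=[bolt] B=[-] C=[mast,fin,crate,tube]
Tick 5: prefer A, take bolt from A; A=[-] B=[-] C=[mast,fin,crate,tube,bolt]
Tick 6: prefer B, both empty, nothing taken; A=[-] B=[-] C=[mast,fin,crate,tube,bolt]
Tick 7: prefer A, both empty, nothing taken; A=[-] B=[-] C=[mast,fin,crate,tube,bolt]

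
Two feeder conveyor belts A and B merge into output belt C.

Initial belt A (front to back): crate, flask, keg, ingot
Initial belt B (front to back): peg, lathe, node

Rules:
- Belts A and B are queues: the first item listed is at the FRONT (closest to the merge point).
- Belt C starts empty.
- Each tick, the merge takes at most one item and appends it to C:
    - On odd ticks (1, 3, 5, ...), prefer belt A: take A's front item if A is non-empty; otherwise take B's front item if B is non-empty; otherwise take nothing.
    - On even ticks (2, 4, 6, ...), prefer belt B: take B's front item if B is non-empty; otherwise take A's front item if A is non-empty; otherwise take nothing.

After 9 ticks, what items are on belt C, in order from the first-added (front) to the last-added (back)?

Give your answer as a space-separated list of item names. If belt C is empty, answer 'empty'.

Answer: crate peg flask lathe keg node ingot

Derivation:
Tick 1: prefer A, take crate from A; A=[flask,keg,ingot] B=[peg,lathe,node] C=[crate]
Tick 2: prefer B, take peg from B; A=[flask,keg,ingot] B=[lathe,node] C=[crate,peg]
Tick 3: prefer A, take flask from A; A=[keg,ingot] B=[lathe,node] C=[crate,peg,flask]
Tick 4: prefer B, take lathe from B; A=[keg,ingot] B=[node] C=[crate,peg,flask,lathe]
Tick 5: prefer A, take keg from A; A=[ingot] B=[node] C=[crate,peg,flask,lathe,keg]
Tick 6: prefer B, take node from B; A=[ingot] B=[-] C=[crate,peg,flask,lathe,keg,node]
Tick 7: prefer A, take ingot from A; A=[-] B=[-] C=[crate,peg,flask,lathe,keg,node,ingot]
Tick 8: prefer B, both empty, nothing taken; A=[-] B=[-] C=[crate,peg,flask,lathe,keg,node,ingot]
Tick 9: prefer A, both empty, nothing taken; A=[-] B=[-] C=[crate,peg,flask,lathe,keg,node,ingot]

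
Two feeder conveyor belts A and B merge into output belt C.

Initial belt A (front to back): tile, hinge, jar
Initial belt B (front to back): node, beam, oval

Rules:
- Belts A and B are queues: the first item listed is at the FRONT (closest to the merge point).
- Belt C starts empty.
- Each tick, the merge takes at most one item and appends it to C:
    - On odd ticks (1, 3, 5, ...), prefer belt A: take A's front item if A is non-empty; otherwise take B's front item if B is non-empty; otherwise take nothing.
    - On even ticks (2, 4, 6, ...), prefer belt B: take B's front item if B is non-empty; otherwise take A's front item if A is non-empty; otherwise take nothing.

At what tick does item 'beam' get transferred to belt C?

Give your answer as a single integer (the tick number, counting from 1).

Answer: 4

Derivation:
Tick 1: prefer A, take tile from A; A=[hinge,jar] B=[node,beam,oval] C=[tile]
Tick 2: prefer B, take node from B; A=[hinge,jar] B=[beam,oval] C=[tile,node]
Tick 3: prefer A, take hinge from A; A=[jar] B=[beam,oval] C=[tile,node,hinge]
Tick 4: prefer B, take beam from B; A=[jar] B=[oval] C=[tile,node,hinge,beam]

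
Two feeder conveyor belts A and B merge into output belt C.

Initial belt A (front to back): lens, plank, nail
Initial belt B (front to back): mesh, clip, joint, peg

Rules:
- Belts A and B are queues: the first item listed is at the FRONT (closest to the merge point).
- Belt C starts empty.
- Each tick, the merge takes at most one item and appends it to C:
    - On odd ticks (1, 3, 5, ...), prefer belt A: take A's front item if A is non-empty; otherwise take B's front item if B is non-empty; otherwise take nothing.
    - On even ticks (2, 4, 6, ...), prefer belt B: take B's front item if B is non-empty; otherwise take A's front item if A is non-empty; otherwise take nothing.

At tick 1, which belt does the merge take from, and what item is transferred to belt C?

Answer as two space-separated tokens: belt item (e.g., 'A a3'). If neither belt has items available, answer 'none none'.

Tick 1: prefer A, take lens from A; A=[plank,nail] B=[mesh,clip,joint,peg] C=[lens]

Answer: A lens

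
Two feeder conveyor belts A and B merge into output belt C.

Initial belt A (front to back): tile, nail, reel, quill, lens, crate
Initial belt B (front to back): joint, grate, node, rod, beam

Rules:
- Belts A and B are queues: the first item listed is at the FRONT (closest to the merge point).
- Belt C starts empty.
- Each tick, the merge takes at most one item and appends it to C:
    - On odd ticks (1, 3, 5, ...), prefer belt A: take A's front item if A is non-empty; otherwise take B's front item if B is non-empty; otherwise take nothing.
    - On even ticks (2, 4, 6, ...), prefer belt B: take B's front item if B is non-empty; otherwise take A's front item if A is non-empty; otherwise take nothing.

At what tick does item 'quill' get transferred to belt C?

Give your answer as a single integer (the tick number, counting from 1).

Tick 1: prefer A, take tile from A; A=[nail,reel,quill,lens,crate] B=[joint,grate,node,rod,beam] C=[tile]
Tick 2: prefer B, take joint from B; A=[nail,reel,quill,lens,crate] B=[grate,node,rod,beam] C=[tile,joint]
Tick 3: prefer A, take nail from A; A=[reel,quill,lens,crate] B=[grate,node,rod,beam] C=[tile,joint,nail]
Tick 4: prefer B, take grate from B; A=[reel,quill,lens,crate] B=[node,rod,beam] C=[tile,joint,nail,grate]
Tick 5: prefer A, take reel from A; A=[quill,lens,crate] B=[node,rod,beam] C=[tile,joint,nail,grate,reel]
Tick 6: prefer B, take node from B; A=[quill,lens,crate] B=[rod,beam] C=[tile,joint,nail,grate,reel,node]
Tick 7: prefer A, take quill from A; A=[lens,crate] B=[rod,beam] C=[tile,joint,nail,grate,reel,node,quill]

Answer: 7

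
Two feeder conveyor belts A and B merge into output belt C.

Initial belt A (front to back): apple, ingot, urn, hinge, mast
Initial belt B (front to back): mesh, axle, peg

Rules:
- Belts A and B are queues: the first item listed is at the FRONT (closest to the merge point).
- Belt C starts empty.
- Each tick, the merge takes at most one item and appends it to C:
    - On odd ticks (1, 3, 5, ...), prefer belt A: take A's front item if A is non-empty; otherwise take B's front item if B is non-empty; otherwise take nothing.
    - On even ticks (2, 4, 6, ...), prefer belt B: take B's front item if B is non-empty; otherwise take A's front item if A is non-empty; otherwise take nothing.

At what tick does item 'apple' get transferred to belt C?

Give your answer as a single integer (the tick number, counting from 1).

Tick 1: prefer A, take apple from A; A=[ingot,urn,hinge,mast] B=[mesh,axle,peg] C=[apple]

Answer: 1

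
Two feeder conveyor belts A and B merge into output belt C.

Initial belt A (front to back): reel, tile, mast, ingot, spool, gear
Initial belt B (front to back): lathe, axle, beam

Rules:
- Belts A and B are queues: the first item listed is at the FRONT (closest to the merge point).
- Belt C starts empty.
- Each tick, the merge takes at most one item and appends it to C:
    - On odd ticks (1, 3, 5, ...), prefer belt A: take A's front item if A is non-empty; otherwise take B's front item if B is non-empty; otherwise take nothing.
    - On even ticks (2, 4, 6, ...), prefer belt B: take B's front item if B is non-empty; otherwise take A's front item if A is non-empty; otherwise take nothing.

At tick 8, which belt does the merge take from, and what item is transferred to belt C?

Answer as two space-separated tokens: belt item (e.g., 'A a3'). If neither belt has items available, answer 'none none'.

Answer: A spool

Derivation:
Tick 1: prefer A, take reel from A; A=[tile,mast,ingot,spool,gear] B=[lathe,axle,beam] C=[reel]
Tick 2: prefer B, take lathe from B; A=[tile,mast,ingot,spool,gear] B=[axle,beam] C=[reel,lathe]
Tick 3: prefer A, take tile from A; A=[mast,ingot,spool,gear] B=[axle,beam] C=[reel,lathe,tile]
Tick 4: prefer B, take axle from B; A=[mast,ingot,spool,gear] B=[beam] C=[reel,lathe,tile,axle]
Tick 5: prefer A, take mast from A; A=[ingot,spool,gear] B=[beam] C=[reel,lathe,tile,axle,mast]
Tick 6: prefer B, take beam from B; A=[ingot,spool,gear] B=[-] C=[reel,lathe,tile,axle,mast,beam]
Tick 7: prefer A, take ingot from A; A=[spool,gear] B=[-] C=[reel,lathe,tile,axle,mast,beam,ingot]
Tick 8: prefer B, take spool from A; A=[gear] B=[-] C=[reel,lathe,tile,axle,mast,beam,ingot,spool]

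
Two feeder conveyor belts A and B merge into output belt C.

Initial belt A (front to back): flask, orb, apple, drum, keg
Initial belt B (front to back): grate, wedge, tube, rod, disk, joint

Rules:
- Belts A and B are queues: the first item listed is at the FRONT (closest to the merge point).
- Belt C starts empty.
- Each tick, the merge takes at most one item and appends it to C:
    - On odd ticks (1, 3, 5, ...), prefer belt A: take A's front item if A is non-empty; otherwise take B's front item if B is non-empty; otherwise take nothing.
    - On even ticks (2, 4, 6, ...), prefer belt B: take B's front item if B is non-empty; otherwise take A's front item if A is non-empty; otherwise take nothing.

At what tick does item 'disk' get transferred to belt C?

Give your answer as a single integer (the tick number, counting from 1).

Tick 1: prefer A, take flask from A; A=[orb,apple,drum,keg] B=[grate,wedge,tube,rod,disk,joint] C=[flask]
Tick 2: prefer B, take grate from B; A=[orb,apple,drum,keg] B=[wedge,tube,rod,disk,joint] C=[flask,grate]
Tick 3: prefer A, take orb from A; A=[apple,drum,keg] B=[wedge,tube,rod,disk,joint] C=[flask,grate,orb]
Tick 4: prefer B, take wedge from B; A=[apple,drum,keg] B=[tube,rod,disk,joint] C=[flask,grate,orb,wedge]
Tick 5: prefer A, take apple from A; A=[drum,keg] B=[tube,rod,disk,joint] C=[flask,grate,orb,wedge,apple]
Tick 6: prefer B, take tube from B; A=[drum,keg] B=[rod,disk,joint] C=[flask,grate,orb,wedge,apple,tube]
Tick 7: prefer A, take drum from A; A=[keg] B=[rod,disk,joint] C=[flask,grate,orb,wedge,apple,tube,drum]
Tick 8: prefer B, take rod from B; A=[keg] B=[disk,joint] C=[flask,grate,orb,wedge,apple,tube,drum,rod]
Tick 9: prefer A, take keg from A; A=[-] B=[disk,joint] C=[flask,grate,orb,wedge,apple,tube,drum,rod,keg]
Tick 10: prefer B, take disk from B; A=[-] B=[joint] C=[flask,grate,orb,wedge,apple,tube,drum,rod,keg,disk]

Answer: 10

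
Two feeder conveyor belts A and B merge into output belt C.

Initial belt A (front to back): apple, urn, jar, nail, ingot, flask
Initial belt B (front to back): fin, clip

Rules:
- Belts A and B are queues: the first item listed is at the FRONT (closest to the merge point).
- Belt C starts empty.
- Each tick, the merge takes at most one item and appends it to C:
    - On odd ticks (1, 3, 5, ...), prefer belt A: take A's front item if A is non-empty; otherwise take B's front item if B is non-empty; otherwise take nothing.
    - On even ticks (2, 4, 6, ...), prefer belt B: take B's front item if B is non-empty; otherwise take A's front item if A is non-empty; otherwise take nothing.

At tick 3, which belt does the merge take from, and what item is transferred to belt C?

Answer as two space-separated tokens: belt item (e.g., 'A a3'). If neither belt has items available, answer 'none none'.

Tick 1: prefer A, take apple from A; A=[urn,jar,nail,ingot,flask] B=[fin,clip] C=[apple]
Tick 2: prefer B, take fin from B; A=[urn,jar,nail,ingot,flask] B=[clip] C=[apple,fin]
Tick 3: prefer A, take urn from A; A=[jar,nail,ingot,flask] B=[clip] C=[apple,fin,urn]

Answer: A urn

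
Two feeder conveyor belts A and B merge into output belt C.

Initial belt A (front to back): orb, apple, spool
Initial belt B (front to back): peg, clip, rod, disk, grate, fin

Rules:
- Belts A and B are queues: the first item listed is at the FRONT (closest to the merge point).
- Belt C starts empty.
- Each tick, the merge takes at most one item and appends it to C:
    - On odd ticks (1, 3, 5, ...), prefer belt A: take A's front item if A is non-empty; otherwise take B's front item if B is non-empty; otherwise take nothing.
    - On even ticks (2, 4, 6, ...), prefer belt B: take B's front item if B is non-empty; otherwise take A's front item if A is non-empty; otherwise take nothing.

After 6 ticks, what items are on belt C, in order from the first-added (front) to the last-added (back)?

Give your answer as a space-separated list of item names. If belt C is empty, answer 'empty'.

Answer: orb peg apple clip spool rod

Derivation:
Tick 1: prefer A, take orb from A; A=[apple,spool] B=[peg,clip,rod,disk,grate,fin] C=[orb]
Tick 2: prefer B, take peg from B; A=[apple,spool] B=[clip,rod,disk,grate,fin] C=[orb,peg]
Tick 3: prefer A, take apple from A; A=[spool] B=[clip,rod,disk,grate,fin] C=[orb,peg,apple]
Tick 4: prefer B, take clip from B; A=[spool] B=[rod,disk,grate,fin] C=[orb,peg,apple,clip]
Tick 5: prefer A, take spool from A; A=[-] B=[rod,disk,grate,fin] C=[orb,peg,apple,clip,spool]
Tick 6: prefer B, take rod from B; A=[-] B=[disk,grate,fin] C=[orb,peg,apple,clip,spool,rod]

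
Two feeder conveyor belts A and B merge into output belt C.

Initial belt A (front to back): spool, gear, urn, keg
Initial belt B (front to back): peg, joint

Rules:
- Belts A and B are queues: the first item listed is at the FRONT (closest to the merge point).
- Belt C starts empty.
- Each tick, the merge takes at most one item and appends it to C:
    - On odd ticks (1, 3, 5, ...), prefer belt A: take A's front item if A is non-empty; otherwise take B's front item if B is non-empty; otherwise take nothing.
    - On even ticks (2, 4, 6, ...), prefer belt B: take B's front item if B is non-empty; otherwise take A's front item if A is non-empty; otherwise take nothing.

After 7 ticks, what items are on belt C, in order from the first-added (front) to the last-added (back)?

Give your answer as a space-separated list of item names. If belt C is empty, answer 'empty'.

Answer: spool peg gear joint urn keg

Derivation:
Tick 1: prefer A, take spool from A; A=[gear,urn,keg] B=[peg,joint] C=[spool]
Tick 2: prefer B, take peg from B; A=[gear,urn,keg] B=[joint] C=[spool,peg]
Tick 3: prefer A, take gear from A; A=[urn,keg] B=[joint] C=[spool,peg,gear]
Tick 4: prefer B, take joint from B; A=[urn,keg] B=[-] C=[spool,peg,gear,joint]
Tick 5: prefer A, take urn from A; A=[keg] B=[-] C=[spool,peg,gear,joint,urn]
Tick 6: prefer B, take keg from A; A=[-] B=[-] C=[spool,peg,gear,joint,urn,keg]
Tick 7: prefer A, both empty, nothing taken; A=[-] B=[-] C=[spool,peg,gear,joint,urn,keg]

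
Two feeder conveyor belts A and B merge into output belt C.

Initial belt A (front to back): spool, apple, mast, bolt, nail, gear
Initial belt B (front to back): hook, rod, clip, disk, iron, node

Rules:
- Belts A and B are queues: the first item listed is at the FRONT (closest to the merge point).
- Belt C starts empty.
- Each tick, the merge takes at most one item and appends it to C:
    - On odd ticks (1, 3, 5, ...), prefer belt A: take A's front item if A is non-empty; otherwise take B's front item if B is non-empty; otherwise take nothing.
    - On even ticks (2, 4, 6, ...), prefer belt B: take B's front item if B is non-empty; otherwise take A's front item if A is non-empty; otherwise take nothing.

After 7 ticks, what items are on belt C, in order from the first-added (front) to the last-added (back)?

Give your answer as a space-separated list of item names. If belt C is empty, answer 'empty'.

Answer: spool hook apple rod mast clip bolt

Derivation:
Tick 1: prefer A, take spool from A; A=[apple,mast,bolt,nail,gear] B=[hook,rod,clip,disk,iron,node] C=[spool]
Tick 2: prefer B, take hook from B; A=[apple,mast,bolt,nail,gear] B=[rod,clip,disk,iron,node] C=[spool,hook]
Tick 3: prefer A, take apple from A; A=[mast,bolt,nail,gear] B=[rod,clip,disk,iron,node] C=[spool,hook,apple]
Tick 4: prefer B, take rod from B; A=[mast,bolt,nail,gear] B=[clip,disk,iron,node] C=[spool,hook,apple,rod]
Tick 5: prefer A, take mast from A; A=[bolt,nail,gear] B=[clip,disk,iron,node] C=[spool,hook,apple,rod,mast]
Tick 6: prefer B, take clip from B; A=[bolt,nail,gear] B=[disk,iron,node] C=[spool,hook,apple,rod,mast,clip]
Tick 7: prefer A, take bolt from A; A=[nail,gear] B=[disk,iron,node] C=[spool,hook,apple,rod,mast,clip,bolt]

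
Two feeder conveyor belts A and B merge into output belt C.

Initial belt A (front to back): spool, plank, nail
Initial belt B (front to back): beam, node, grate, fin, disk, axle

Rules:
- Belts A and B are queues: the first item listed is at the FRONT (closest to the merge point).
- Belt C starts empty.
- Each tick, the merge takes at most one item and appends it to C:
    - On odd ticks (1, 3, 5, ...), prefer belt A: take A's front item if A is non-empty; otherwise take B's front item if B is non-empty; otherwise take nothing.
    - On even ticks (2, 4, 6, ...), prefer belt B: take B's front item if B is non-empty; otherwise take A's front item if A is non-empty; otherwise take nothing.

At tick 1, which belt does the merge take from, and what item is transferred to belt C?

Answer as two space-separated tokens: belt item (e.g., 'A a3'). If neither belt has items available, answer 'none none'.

Answer: A spool

Derivation:
Tick 1: prefer A, take spool from A; A=[plank,nail] B=[beam,node,grate,fin,disk,axle] C=[spool]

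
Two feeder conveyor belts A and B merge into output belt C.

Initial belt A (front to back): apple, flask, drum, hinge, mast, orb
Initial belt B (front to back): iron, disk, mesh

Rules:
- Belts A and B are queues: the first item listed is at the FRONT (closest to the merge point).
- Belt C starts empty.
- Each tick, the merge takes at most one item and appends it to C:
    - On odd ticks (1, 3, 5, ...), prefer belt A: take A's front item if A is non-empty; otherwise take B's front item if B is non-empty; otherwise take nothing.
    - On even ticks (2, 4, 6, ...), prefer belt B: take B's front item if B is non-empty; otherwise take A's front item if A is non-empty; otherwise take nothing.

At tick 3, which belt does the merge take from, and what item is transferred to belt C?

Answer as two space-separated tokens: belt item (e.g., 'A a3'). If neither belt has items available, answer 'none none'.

Tick 1: prefer A, take apple from A; A=[flask,drum,hinge,mast,orb] B=[iron,disk,mesh] C=[apple]
Tick 2: prefer B, take iron from B; A=[flask,drum,hinge,mast,orb] B=[disk,mesh] C=[apple,iron]
Tick 3: prefer A, take flask from A; A=[drum,hinge,mast,orb] B=[disk,mesh] C=[apple,iron,flask]

Answer: A flask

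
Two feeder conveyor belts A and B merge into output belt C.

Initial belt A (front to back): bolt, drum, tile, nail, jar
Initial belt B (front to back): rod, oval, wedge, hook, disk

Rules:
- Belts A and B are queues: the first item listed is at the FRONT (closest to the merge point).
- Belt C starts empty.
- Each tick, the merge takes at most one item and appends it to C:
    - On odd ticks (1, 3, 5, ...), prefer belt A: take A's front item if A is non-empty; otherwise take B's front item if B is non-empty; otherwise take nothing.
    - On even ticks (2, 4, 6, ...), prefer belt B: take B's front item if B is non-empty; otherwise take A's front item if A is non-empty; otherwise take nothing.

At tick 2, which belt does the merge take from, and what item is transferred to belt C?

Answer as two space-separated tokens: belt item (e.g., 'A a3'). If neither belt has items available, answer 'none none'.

Answer: B rod

Derivation:
Tick 1: prefer A, take bolt from A; A=[drum,tile,nail,jar] B=[rod,oval,wedge,hook,disk] C=[bolt]
Tick 2: prefer B, take rod from B; A=[drum,tile,nail,jar] B=[oval,wedge,hook,disk] C=[bolt,rod]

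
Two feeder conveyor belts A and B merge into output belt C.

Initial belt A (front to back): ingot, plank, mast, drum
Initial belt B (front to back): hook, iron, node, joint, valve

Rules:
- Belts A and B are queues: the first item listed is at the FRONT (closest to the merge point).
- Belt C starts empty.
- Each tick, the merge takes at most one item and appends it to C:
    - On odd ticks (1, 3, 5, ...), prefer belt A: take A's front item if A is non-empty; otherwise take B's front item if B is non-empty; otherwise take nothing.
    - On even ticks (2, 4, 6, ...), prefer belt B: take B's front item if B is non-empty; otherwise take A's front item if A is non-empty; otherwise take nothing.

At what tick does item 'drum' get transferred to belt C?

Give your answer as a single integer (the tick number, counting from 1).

Tick 1: prefer A, take ingot from A; A=[plank,mast,drum] B=[hook,iron,node,joint,valve] C=[ingot]
Tick 2: prefer B, take hook from B; A=[plank,mast,drum] B=[iron,node,joint,valve] C=[ingot,hook]
Tick 3: prefer A, take plank from A; A=[mast,drum] B=[iron,node,joint,valve] C=[ingot,hook,plank]
Tick 4: prefer B, take iron from B; A=[mast,drum] B=[node,joint,valve] C=[ingot,hook,plank,iron]
Tick 5: prefer A, take mast from A; A=[drum] B=[node,joint,valve] C=[ingot,hook,plank,iron,mast]
Tick 6: prefer B, take node from B; A=[drum] B=[joint,valve] C=[ingot,hook,plank,iron,mast,node]
Tick 7: prefer A, take drum from A; A=[-] B=[joint,valve] C=[ingot,hook,plank,iron,mast,node,drum]

Answer: 7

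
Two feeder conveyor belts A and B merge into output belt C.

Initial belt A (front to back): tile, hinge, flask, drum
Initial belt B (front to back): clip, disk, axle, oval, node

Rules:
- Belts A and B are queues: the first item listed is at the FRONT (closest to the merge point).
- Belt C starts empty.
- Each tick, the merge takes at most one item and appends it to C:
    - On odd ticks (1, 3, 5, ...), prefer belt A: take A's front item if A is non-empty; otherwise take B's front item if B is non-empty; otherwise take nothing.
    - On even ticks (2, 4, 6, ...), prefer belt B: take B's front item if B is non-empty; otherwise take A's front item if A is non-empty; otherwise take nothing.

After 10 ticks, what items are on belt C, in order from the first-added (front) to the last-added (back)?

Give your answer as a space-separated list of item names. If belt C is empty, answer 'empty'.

Answer: tile clip hinge disk flask axle drum oval node

Derivation:
Tick 1: prefer A, take tile from A; A=[hinge,flask,drum] B=[clip,disk,axle,oval,node] C=[tile]
Tick 2: prefer B, take clip from B; A=[hinge,flask,drum] B=[disk,axle,oval,node] C=[tile,clip]
Tick 3: prefer A, take hinge from A; A=[flask,drum] B=[disk,axle,oval,node] C=[tile,clip,hinge]
Tick 4: prefer B, take disk from B; A=[flask,drum] B=[axle,oval,node] C=[tile,clip,hinge,disk]
Tick 5: prefer A, take flask from A; A=[drum] B=[axle,oval,node] C=[tile,clip,hinge,disk,flask]
Tick 6: prefer B, take axle from B; A=[drum] B=[oval,node] C=[tile,clip,hinge,disk,flask,axle]
Tick 7: prefer A, take drum from A; A=[-] B=[oval,node] C=[tile,clip,hinge,disk,flask,axle,drum]
Tick 8: prefer B, take oval from B; A=[-] B=[node] C=[tile,clip,hinge,disk,flask,axle,drum,oval]
Tick 9: prefer A, take node from B; A=[-] B=[-] C=[tile,clip,hinge,disk,flask,axle,drum,oval,node]
Tick 10: prefer B, both empty, nothing taken; A=[-] B=[-] C=[tile,clip,hinge,disk,flask,axle,drum,oval,node]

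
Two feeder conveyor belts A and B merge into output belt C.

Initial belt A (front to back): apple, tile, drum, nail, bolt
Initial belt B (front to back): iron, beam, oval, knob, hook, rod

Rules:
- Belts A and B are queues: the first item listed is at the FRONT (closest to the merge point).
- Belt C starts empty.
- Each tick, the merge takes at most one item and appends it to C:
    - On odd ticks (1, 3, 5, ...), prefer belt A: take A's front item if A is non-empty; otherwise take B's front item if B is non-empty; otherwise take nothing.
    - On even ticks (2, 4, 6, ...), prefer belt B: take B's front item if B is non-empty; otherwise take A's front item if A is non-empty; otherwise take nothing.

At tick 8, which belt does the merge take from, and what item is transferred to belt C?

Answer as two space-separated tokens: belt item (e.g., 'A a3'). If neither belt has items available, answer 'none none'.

Tick 1: prefer A, take apple from A; A=[tile,drum,nail,bolt] B=[iron,beam,oval,knob,hook,rod] C=[apple]
Tick 2: prefer B, take iron from B; A=[tile,drum,nail,bolt] B=[beam,oval,knob,hook,rod] C=[apple,iron]
Tick 3: prefer A, take tile from A; A=[drum,nail,bolt] B=[beam,oval,knob,hook,rod] C=[apple,iron,tile]
Tick 4: prefer B, take beam from B; A=[drum,nail,bolt] B=[oval,knob,hook,rod] C=[apple,iron,tile,beam]
Tick 5: prefer A, take drum from A; A=[nail,bolt] B=[oval,knob,hook,rod] C=[apple,iron,tile,beam,drum]
Tick 6: prefer B, take oval from B; A=[nail,bolt] B=[knob,hook,rod] C=[apple,iron,tile,beam,drum,oval]
Tick 7: prefer A, take nail from A; A=[bolt] B=[knob,hook,rod] C=[apple,iron,tile,beam,drum,oval,nail]
Tick 8: prefer B, take knob from B; A=[bolt] B=[hook,rod] C=[apple,iron,tile,beam,drum,oval,nail,knob]

Answer: B knob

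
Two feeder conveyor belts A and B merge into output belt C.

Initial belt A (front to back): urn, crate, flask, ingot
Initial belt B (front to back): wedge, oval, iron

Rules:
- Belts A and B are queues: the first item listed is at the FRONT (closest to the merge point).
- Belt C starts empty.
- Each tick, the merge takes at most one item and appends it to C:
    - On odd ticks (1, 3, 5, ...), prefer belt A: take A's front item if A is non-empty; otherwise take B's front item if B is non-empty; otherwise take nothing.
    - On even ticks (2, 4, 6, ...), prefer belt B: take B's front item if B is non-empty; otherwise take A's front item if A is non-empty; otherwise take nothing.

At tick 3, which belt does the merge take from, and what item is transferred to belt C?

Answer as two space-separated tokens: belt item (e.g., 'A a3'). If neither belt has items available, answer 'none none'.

Answer: A crate

Derivation:
Tick 1: prefer A, take urn from A; A=[crate,flask,ingot] B=[wedge,oval,iron] C=[urn]
Tick 2: prefer B, take wedge from B; A=[crate,flask,ingot] B=[oval,iron] C=[urn,wedge]
Tick 3: prefer A, take crate from A; A=[flask,ingot] B=[oval,iron] C=[urn,wedge,crate]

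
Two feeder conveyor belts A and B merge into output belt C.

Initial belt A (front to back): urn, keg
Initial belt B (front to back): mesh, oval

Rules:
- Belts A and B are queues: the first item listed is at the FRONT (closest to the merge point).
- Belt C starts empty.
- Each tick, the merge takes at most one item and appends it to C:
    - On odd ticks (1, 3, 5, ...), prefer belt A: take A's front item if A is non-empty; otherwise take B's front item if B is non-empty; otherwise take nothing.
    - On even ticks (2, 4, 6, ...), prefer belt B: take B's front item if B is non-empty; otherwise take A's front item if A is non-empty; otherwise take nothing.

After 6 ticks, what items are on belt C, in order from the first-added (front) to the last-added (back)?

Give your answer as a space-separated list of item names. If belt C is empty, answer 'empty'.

Answer: urn mesh keg oval

Derivation:
Tick 1: prefer A, take urn from A; A=[keg] B=[mesh,oval] C=[urn]
Tick 2: prefer B, take mesh from B; A=[keg] B=[oval] C=[urn,mesh]
Tick 3: prefer A, take keg from A; A=[-] B=[oval] C=[urn,mesh,keg]
Tick 4: prefer B, take oval from B; A=[-] B=[-] C=[urn,mesh,keg,oval]
Tick 5: prefer A, both empty, nothing taken; A=[-] B=[-] C=[urn,mesh,keg,oval]
Tick 6: prefer B, both empty, nothing taken; A=[-] B=[-] C=[urn,mesh,keg,oval]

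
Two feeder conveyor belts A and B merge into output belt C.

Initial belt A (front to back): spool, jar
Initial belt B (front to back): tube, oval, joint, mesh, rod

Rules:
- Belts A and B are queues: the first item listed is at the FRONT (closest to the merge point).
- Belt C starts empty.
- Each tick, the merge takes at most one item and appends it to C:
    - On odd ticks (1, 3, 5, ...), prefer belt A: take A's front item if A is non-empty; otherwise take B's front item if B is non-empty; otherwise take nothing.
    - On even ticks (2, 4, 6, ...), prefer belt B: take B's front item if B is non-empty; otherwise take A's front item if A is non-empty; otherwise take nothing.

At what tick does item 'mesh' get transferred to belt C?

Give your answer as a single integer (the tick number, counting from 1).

Tick 1: prefer A, take spool from A; A=[jar] B=[tube,oval,joint,mesh,rod] C=[spool]
Tick 2: prefer B, take tube from B; A=[jar] B=[oval,joint,mesh,rod] C=[spool,tube]
Tick 3: prefer A, take jar from A; A=[-] B=[oval,joint,mesh,rod] C=[spool,tube,jar]
Tick 4: prefer B, take oval from B; A=[-] B=[joint,mesh,rod] C=[spool,tube,jar,oval]
Tick 5: prefer A, take joint from B; A=[-] B=[mesh,rod] C=[spool,tube,jar,oval,joint]
Tick 6: prefer B, take mesh from B; A=[-] B=[rod] C=[spool,tube,jar,oval,joint,mesh]

Answer: 6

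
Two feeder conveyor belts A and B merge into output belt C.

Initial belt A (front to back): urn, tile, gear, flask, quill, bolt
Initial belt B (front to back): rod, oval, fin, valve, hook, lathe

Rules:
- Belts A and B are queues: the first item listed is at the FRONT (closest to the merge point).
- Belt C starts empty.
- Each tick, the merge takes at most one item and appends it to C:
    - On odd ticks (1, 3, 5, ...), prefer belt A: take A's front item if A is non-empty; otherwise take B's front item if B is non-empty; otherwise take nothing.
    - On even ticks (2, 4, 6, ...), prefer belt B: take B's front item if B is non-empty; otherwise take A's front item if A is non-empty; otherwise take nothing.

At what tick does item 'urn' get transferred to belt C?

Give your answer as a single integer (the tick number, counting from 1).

Tick 1: prefer A, take urn from A; A=[tile,gear,flask,quill,bolt] B=[rod,oval,fin,valve,hook,lathe] C=[urn]

Answer: 1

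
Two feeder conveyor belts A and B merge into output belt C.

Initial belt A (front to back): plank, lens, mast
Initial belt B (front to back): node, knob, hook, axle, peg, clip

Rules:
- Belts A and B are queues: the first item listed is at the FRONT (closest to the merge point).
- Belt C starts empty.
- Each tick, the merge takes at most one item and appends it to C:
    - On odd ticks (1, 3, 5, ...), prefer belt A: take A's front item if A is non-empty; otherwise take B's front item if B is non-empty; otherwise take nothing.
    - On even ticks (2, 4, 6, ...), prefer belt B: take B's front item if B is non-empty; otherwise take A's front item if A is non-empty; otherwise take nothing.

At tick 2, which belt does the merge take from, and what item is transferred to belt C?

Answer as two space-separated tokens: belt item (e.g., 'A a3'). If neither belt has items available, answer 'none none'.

Tick 1: prefer A, take plank from A; A=[lens,mast] B=[node,knob,hook,axle,peg,clip] C=[plank]
Tick 2: prefer B, take node from B; A=[lens,mast] B=[knob,hook,axle,peg,clip] C=[plank,node]

Answer: B node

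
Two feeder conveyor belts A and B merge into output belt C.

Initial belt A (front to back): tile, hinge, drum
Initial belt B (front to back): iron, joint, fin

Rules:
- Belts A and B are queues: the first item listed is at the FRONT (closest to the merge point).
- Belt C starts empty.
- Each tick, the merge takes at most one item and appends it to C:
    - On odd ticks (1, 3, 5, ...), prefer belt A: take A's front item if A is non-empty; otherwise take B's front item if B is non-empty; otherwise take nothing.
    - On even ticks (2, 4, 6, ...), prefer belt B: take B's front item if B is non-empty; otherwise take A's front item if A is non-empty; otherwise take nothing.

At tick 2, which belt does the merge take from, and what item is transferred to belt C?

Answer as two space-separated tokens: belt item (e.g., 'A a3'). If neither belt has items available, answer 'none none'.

Answer: B iron

Derivation:
Tick 1: prefer A, take tile from A; A=[hinge,drum] B=[iron,joint,fin] C=[tile]
Tick 2: prefer B, take iron from B; A=[hinge,drum] B=[joint,fin] C=[tile,iron]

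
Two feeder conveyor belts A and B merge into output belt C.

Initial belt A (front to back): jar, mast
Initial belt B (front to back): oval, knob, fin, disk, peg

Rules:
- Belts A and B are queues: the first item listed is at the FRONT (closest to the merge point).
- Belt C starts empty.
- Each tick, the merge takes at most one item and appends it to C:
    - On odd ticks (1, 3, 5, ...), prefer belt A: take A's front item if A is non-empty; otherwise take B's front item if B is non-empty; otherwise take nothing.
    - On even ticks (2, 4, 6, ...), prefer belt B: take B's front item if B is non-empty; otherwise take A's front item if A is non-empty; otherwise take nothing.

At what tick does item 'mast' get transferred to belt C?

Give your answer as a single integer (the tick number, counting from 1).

Tick 1: prefer A, take jar from A; A=[mast] B=[oval,knob,fin,disk,peg] C=[jar]
Tick 2: prefer B, take oval from B; A=[mast] B=[knob,fin,disk,peg] C=[jar,oval]
Tick 3: prefer A, take mast from A; A=[-] B=[knob,fin,disk,peg] C=[jar,oval,mast]

Answer: 3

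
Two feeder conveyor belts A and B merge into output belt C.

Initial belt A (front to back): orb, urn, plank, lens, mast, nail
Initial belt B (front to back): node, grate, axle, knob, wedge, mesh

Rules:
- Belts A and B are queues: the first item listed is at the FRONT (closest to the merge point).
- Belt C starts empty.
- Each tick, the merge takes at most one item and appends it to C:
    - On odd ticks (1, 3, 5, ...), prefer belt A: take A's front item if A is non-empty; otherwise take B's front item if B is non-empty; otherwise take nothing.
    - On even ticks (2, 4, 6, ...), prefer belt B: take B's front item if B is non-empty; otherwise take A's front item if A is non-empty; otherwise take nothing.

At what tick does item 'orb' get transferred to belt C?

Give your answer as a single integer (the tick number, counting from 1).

Tick 1: prefer A, take orb from A; A=[urn,plank,lens,mast,nail] B=[node,grate,axle,knob,wedge,mesh] C=[orb]

Answer: 1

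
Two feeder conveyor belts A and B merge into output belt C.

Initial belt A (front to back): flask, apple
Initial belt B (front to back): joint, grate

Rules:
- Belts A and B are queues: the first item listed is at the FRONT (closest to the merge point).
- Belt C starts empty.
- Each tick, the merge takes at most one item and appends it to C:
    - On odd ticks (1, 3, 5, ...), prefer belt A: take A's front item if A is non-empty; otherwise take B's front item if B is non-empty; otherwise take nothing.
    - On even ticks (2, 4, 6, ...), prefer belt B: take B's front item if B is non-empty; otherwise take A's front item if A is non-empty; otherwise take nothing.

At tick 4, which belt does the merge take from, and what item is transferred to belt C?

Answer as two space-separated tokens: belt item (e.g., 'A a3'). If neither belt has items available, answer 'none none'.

Answer: B grate

Derivation:
Tick 1: prefer A, take flask from A; A=[apple] B=[joint,grate] C=[flask]
Tick 2: prefer B, take joint from B; A=[apple] B=[grate] C=[flask,joint]
Tick 3: prefer A, take apple from A; A=[-] B=[grate] C=[flask,joint,apple]
Tick 4: prefer B, take grate from B; A=[-] B=[-] C=[flask,joint,apple,grate]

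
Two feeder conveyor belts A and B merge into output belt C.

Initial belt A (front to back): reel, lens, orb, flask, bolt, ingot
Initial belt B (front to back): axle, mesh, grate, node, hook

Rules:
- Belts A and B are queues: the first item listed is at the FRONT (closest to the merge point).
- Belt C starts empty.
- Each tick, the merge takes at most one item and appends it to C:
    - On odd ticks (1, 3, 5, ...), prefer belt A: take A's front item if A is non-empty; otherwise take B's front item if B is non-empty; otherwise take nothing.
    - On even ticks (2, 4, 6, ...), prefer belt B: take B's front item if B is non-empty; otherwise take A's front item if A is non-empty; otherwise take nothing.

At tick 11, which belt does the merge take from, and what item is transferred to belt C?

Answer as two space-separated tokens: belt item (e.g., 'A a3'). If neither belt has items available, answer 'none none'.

Answer: A ingot

Derivation:
Tick 1: prefer A, take reel from A; A=[lens,orb,flask,bolt,ingot] B=[axle,mesh,grate,node,hook] C=[reel]
Tick 2: prefer B, take axle from B; A=[lens,orb,flask,bolt,ingot] B=[mesh,grate,node,hook] C=[reel,axle]
Tick 3: prefer A, take lens from A; A=[orb,flask,bolt,ingot] B=[mesh,grate,node,hook] C=[reel,axle,lens]
Tick 4: prefer B, take mesh from B; A=[orb,flask,bolt,ingot] B=[grate,node,hook] C=[reel,axle,lens,mesh]
Tick 5: prefer A, take orb from A; A=[flask,bolt,ingot] B=[grate,node,hook] C=[reel,axle,lens,mesh,orb]
Tick 6: prefer B, take grate from B; A=[flask,bolt,ingot] B=[node,hook] C=[reel,axle,lens,mesh,orb,grate]
Tick 7: prefer A, take flask from A; A=[bolt,ingot] B=[node,hook] C=[reel,axle,lens,mesh,orb,grate,flask]
Tick 8: prefer B, take node from B; A=[bolt,ingot] B=[hook] C=[reel,axle,lens,mesh,orb,grate,flask,node]
Tick 9: prefer A, take bolt from A; A=[ingot] B=[hook] C=[reel,axle,lens,mesh,orb,grate,flask,node,bolt]
Tick 10: prefer B, take hook from B; A=[ingot] B=[-] C=[reel,axle,lens,mesh,orb,grate,flask,node,bolt,hook]
Tick 11: prefer A, take ingot from A; A=[-] B=[-] C=[reel,axle,lens,mesh,orb,grate,flask,node,bolt,hook,ingot]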